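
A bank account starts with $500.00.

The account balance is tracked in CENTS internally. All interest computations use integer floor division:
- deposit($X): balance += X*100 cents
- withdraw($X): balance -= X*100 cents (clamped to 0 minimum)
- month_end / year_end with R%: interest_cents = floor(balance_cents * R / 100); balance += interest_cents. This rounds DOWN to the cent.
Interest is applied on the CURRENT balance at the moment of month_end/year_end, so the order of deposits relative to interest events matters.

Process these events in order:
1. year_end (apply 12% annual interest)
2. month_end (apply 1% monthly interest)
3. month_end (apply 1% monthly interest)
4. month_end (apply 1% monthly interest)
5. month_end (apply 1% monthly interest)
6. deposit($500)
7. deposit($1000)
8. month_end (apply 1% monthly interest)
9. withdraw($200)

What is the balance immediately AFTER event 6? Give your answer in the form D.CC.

After 1 (year_end (apply 12% annual interest)): balance=$560.00 total_interest=$60.00
After 2 (month_end (apply 1% monthly interest)): balance=$565.60 total_interest=$65.60
After 3 (month_end (apply 1% monthly interest)): balance=$571.25 total_interest=$71.25
After 4 (month_end (apply 1% monthly interest)): balance=$576.96 total_interest=$76.96
After 5 (month_end (apply 1% monthly interest)): balance=$582.72 total_interest=$82.72
After 6 (deposit($500)): balance=$1082.72 total_interest=$82.72

Answer: 1082.72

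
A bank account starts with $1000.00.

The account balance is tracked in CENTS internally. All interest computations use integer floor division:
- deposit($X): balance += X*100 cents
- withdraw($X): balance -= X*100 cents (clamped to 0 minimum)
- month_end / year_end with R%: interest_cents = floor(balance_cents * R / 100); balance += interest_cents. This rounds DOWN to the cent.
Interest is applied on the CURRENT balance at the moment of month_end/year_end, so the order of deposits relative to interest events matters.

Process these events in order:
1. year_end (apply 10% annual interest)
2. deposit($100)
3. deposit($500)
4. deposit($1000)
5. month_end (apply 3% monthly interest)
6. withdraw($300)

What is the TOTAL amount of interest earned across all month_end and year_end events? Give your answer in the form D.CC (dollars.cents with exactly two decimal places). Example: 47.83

After 1 (year_end (apply 10% annual interest)): balance=$1100.00 total_interest=$100.00
After 2 (deposit($100)): balance=$1200.00 total_interest=$100.00
After 3 (deposit($500)): balance=$1700.00 total_interest=$100.00
After 4 (deposit($1000)): balance=$2700.00 total_interest=$100.00
After 5 (month_end (apply 3% monthly interest)): balance=$2781.00 total_interest=$181.00
After 6 (withdraw($300)): balance=$2481.00 total_interest=$181.00

Answer: 181.00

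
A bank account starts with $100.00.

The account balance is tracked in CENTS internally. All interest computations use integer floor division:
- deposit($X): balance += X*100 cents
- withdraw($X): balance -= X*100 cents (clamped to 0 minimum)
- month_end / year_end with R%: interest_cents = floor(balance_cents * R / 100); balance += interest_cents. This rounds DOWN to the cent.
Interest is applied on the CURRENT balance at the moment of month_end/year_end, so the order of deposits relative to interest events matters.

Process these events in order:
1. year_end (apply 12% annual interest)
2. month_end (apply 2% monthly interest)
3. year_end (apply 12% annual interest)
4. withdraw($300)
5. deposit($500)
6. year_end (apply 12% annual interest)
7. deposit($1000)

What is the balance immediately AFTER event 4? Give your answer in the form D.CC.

After 1 (year_end (apply 12% annual interest)): balance=$112.00 total_interest=$12.00
After 2 (month_end (apply 2% monthly interest)): balance=$114.24 total_interest=$14.24
After 3 (year_end (apply 12% annual interest)): balance=$127.94 total_interest=$27.94
After 4 (withdraw($300)): balance=$0.00 total_interest=$27.94

Answer: 0.00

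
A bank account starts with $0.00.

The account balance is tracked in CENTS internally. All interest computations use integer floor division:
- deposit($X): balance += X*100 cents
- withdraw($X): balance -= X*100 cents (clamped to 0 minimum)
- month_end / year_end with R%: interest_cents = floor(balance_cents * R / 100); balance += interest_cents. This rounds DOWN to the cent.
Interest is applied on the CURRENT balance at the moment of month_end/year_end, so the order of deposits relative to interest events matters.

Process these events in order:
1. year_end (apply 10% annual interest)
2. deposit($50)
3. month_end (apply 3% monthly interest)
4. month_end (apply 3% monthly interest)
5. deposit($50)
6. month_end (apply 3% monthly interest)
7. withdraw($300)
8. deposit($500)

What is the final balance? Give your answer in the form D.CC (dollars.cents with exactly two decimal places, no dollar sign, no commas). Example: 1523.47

After 1 (year_end (apply 10% annual interest)): balance=$0.00 total_interest=$0.00
After 2 (deposit($50)): balance=$50.00 total_interest=$0.00
After 3 (month_end (apply 3% monthly interest)): balance=$51.50 total_interest=$1.50
After 4 (month_end (apply 3% monthly interest)): balance=$53.04 total_interest=$3.04
After 5 (deposit($50)): balance=$103.04 total_interest=$3.04
After 6 (month_end (apply 3% monthly interest)): balance=$106.13 total_interest=$6.13
After 7 (withdraw($300)): balance=$0.00 total_interest=$6.13
After 8 (deposit($500)): balance=$500.00 total_interest=$6.13

Answer: 500.00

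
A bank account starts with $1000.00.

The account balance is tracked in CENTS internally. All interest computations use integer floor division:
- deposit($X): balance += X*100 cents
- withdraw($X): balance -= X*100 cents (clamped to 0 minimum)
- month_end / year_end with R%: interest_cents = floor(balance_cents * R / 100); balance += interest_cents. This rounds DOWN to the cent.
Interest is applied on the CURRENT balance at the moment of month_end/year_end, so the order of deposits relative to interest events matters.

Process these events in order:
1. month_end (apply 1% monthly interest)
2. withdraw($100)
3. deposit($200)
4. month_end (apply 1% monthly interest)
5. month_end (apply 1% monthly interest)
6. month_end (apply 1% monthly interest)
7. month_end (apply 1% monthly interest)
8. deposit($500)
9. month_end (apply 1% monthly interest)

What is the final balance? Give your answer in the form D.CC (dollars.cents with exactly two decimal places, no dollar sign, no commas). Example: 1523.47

Answer: 1671.61

Derivation:
After 1 (month_end (apply 1% monthly interest)): balance=$1010.00 total_interest=$10.00
After 2 (withdraw($100)): balance=$910.00 total_interest=$10.00
After 3 (deposit($200)): balance=$1110.00 total_interest=$10.00
After 4 (month_end (apply 1% monthly interest)): balance=$1121.10 total_interest=$21.10
After 5 (month_end (apply 1% monthly interest)): balance=$1132.31 total_interest=$32.31
After 6 (month_end (apply 1% monthly interest)): balance=$1143.63 total_interest=$43.63
After 7 (month_end (apply 1% monthly interest)): balance=$1155.06 total_interest=$55.06
After 8 (deposit($500)): balance=$1655.06 total_interest=$55.06
After 9 (month_end (apply 1% monthly interest)): balance=$1671.61 total_interest=$71.61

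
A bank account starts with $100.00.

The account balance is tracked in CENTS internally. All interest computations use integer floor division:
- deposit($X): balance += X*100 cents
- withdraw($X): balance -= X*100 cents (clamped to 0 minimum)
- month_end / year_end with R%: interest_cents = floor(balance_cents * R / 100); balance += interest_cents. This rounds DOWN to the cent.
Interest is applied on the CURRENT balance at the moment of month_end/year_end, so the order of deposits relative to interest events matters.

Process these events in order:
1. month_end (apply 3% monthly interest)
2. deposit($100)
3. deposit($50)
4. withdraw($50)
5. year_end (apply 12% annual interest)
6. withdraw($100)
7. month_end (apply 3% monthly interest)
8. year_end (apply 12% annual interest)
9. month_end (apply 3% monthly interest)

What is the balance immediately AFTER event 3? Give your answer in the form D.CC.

Answer: 253.00

Derivation:
After 1 (month_end (apply 3% monthly interest)): balance=$103.00 total_interest=$3.00
After 2 (deposit($100)): balance=$203.00 total_interest=$3.00
After 3 (deposit($50)): balance=$253.00 total_interest=$3.00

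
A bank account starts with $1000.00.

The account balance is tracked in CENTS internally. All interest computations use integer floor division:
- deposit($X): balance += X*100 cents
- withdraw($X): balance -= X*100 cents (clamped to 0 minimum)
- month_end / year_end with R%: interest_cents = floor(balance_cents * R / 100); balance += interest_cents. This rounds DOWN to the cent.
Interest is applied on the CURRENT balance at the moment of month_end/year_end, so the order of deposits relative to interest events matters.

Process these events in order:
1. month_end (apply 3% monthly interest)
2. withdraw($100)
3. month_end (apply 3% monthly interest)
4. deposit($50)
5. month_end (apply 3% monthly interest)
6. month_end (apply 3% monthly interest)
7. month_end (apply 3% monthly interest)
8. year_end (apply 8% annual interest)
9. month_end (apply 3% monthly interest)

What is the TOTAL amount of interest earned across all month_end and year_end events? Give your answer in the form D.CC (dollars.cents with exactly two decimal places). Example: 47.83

Answer: 275.12

Derivation:
After 1 (month_end (apply 3% monthly interest)): balance=$1030.00 total_interest=$30.00
After 2 (withdraw($100)): balance=$930.00 total_interest=$30.00
After 3 (month_end (apply 3% monthly interest)): balance=$957.90 total_interest=$57.90
After 4 (deposit($50)): balance=$1007.90 total_interest=$57.90
After 5 (month_end (apply 3% monthly interest)): balance=$1038.13 total_interest=$88.13
After 6 (month_end (apply 3% monthly interest)): balance=$1069.27 total_interest=$119.27
After 7 (month_end (apply 3% monthly interest)): balance=$1101.34 total_interest=$151.34
After 8 (year_end (apply 8% annual interest)): balance=$1189.44 total_interest=$239.44
After 9 (month_end (apply 3% monthly interest)): balance=$1225.12 total_interest=$275.12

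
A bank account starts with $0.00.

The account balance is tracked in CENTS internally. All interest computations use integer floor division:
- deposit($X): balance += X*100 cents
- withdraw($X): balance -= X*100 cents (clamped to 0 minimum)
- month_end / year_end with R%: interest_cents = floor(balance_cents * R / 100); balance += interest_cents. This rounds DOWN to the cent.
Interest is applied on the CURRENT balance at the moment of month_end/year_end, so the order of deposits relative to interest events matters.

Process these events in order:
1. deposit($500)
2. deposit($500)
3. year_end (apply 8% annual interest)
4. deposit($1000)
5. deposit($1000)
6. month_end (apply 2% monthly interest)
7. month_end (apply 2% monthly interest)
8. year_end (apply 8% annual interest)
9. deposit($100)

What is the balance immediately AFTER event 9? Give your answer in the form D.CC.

Answer: 3560.78

Derivation:
After 1 (deposit($500)): balance=$500.00 total_interest=$0.00
After 2 (deposit($500)): balance=$1000.00 total_interest=$0.00
After 3 (year_end (apply 8% annual interest)): balance=$1080.00 total_interest=$80.00
After 4 (deposit($1000)): balance=$2080.00 total_interest=$80.00
After 5 (deposit($1000)): balance=$3080.00 total_interest=$80.00
After 6 (month_end (apply 2% monthly interest)): balance=$3141.60 total_interest=$141.60
After 7 (month_end (apply 2% monthly interest)): balance=$3204.43 total_interest=$204.43
After 8 (year_end (apply 8% annual interest)): balance=$3460.78 total_interest=$460.78
After 9 (deposit($100)): balance=$3560.78 total_interest=$460.78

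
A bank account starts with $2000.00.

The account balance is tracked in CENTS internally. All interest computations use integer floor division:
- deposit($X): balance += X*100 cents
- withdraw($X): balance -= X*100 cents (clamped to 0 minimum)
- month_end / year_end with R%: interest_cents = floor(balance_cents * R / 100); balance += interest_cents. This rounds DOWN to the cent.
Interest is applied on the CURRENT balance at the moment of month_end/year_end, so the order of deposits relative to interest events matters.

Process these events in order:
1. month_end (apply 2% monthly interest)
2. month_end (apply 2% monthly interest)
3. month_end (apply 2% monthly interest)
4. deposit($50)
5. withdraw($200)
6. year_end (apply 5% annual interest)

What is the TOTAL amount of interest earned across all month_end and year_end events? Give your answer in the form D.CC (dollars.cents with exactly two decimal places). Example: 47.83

After 1 (month_end (apply 2% monthly interest)): balance=$2040.00 total_interest=$40.00
After 2 (month_end (apply 2% monthly interest)): balance=$2080.80 total_interest=$80.80
After 3 (month_end (apply 2% monthly interest)): balance=$2122.41 total_interest=$122.41
After 4 (deposit($50)): balance=$2172.41 total_interest=$122.41
After 5 (withdraw($200)): balance=$1972.41 total_interest=$122.41
After 6 (year_end (apply 5% annual interest)): balance=$2071.03 total_interest=$221.03

Answer: 221.03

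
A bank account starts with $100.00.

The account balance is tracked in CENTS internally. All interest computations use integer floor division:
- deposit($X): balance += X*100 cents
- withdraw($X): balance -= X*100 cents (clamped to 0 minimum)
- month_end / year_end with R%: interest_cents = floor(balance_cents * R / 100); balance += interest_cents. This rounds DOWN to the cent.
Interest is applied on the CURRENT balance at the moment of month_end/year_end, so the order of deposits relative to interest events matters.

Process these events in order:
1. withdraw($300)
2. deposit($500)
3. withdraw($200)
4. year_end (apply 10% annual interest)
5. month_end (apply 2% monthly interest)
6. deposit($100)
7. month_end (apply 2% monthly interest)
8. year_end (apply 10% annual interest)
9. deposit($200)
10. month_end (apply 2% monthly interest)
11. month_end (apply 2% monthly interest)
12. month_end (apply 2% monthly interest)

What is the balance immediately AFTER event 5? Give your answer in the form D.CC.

Answer: 336.60

Derivation:
After 1 (withdraw($300)): balance=$0.00 total_interest=$0.00
After 2 (deposit($500)): balance=$500.00 total_interest=$0.00
After 3 (withdraw($200)): balance=$300.00 total_interest=$0.00
After 4 (year_end (apply 10% annual interest)): balance=$330.00 total_interest=$30.00
After 5 (month_end (apply 2% monthly interest)): balance=$336.60 total_interest=$36.60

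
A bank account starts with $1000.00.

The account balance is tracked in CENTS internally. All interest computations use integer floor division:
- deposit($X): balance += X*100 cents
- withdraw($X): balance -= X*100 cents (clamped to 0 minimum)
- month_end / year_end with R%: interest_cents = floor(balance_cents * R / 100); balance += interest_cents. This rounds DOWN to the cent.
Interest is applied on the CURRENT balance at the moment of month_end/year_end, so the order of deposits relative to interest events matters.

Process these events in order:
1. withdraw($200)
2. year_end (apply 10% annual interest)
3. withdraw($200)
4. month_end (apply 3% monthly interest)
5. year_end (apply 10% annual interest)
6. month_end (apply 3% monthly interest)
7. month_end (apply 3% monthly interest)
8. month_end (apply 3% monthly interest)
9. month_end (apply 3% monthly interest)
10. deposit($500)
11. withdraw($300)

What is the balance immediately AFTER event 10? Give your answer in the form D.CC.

After 1 (withdraw($200)): balance=$800.00 total_interest=$0.00
After 2 (year_end (apply 10% annual interest)): balance=$880.00 total_interest=$80.00
After 3 (withdraw($200)): balance=$680.00 total_interest=$80.00
After 4 (month_end (apply 3% monthly interest)): balance=$700.40 total_interest=$100.40
After 5 (year_end (apply 10% annual interest)): balance=$770.44 total_interest=$170.44
After 6 (month_end (apply 3% monthly interest)): balance=$793.55 total_interest=$193.55
After 7 (month_end (apply 3% monthly interest)): balance=$817.35 total_interest=$217.35
After 8 (month_end (apply 3% monthly interest)): balance=$841.87 total_interest=$241.87
After 9 (month_end (apply 3% monthly interest)): balance=$867.12 total_interest=$267.12
After 10 (deposit($500)): balance=$1367.12 total_interest=$267.12

Answer: 1367.12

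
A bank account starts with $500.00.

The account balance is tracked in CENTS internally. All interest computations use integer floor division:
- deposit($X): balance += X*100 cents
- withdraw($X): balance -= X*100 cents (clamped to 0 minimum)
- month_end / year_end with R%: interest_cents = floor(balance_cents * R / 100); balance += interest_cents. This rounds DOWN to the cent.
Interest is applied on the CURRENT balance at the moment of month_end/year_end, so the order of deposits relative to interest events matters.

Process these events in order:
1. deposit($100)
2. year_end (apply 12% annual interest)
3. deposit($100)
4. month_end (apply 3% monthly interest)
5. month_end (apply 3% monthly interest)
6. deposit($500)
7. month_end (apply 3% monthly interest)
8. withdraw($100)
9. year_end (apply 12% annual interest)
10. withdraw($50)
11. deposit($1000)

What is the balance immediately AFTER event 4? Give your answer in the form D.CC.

After 1 (deposit($100)): balance=$600.00 total_interest=$0.00
After 2 (year_end (apply 12% annual interest)): balance=$672.00 total_interest=$72.00
After 3 (deposit($100)): balance=$772.00 total_interest=$72.00
After 4 (month_end (apply 3% monthly interest)): balance=$795.16 total_interest=$95.16

Answer: 795.16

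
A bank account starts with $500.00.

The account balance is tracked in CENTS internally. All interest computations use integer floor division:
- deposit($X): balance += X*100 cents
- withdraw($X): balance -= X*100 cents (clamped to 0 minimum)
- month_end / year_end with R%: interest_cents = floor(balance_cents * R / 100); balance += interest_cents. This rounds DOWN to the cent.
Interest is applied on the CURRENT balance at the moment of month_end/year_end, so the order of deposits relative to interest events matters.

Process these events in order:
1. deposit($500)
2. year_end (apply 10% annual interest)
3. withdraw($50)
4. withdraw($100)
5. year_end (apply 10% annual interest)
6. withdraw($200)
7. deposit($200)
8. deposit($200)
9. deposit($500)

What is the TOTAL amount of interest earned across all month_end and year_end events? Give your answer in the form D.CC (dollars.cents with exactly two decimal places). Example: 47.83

After 1 (deposit($500)): balance=$1000.00 total_interest=$0.00
After 2 (year_end (apply 10% annual interest)): balance=$1100.00 total_interest=$100.00
After 3 (withdraw($50)): balance=$1050.00 total_interest=$100.00
After 4 (withdraw($100)): balance=$950.00 total_interest=$100.00
After 5 (year_end (apply 10% annual interest)): balance=$1045.00 total_interest=$195.00
After 6 (withdraw($200)): balance=$845.00 total_interest=$195.00
After 7 (deposit($200)): balance=$1045.00 total_interest=$195.00
After 8 (deposit($200)): balance=$1245.00 total_interest=$195.00
After 9 (deposit($500)): balance=$1745.00 total_interest=$195.00

Answer: 195.00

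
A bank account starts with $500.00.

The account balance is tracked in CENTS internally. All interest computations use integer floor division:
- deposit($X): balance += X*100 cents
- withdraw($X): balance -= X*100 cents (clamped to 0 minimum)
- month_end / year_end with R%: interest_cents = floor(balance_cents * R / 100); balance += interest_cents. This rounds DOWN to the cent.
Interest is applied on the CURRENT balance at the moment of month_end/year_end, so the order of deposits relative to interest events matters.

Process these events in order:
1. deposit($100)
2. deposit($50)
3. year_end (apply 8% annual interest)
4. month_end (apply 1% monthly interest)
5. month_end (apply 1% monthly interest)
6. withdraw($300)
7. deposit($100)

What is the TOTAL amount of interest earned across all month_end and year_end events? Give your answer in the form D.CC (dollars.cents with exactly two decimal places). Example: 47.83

Answer: 66.11

Derivation:
After 1 (deposit($100)): balance=$600.00 total_interest=$0.00
After 2 (deposit($50)): balance=$650.00 total_interest=$0.00
After 3 (year_end (apply 8% annual interest)): balance=$702.00 total_interest=$52.00
After 4 (month_end (apply 1% monthly interest)): balance=$709.02 total_interest=$59.02
After 5 (month_end (apply 1% monthly interest)): balance=$716.11 total_interest=$66.11
After 6 (withdraw($300)): balance=$416.11 total_interest=$66.11
After 7 (deposit($100)): balance=$516.11 total_interest=$66.11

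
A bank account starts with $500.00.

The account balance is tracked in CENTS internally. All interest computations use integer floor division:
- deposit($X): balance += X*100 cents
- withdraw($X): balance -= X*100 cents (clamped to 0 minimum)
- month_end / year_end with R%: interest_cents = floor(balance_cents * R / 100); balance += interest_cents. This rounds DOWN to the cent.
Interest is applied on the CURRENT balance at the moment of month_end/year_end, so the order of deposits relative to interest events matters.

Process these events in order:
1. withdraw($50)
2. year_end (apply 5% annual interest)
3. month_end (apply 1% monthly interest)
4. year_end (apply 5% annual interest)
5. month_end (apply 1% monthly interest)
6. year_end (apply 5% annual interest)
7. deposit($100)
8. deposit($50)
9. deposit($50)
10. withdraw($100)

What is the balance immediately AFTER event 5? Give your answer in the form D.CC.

Answer: 506.09

Derivation:
After 1 (withdraw($50)): balance=$450.00 total_interest=$0.00
After 2 (year_end (apply 5% annual interest)): balance=$472.50 total_interest=$22.50
After 3 (month_end (apply 1% monthly interest)): balance=$477.22 total_interest=$27.22
After 4 (year_end (apply 5% annual interest)): balance=$501.08 total_interest=$51.08
After 5 (month_end (apply 1% monthly interest)): balance=$506.09 total_interest=$56.09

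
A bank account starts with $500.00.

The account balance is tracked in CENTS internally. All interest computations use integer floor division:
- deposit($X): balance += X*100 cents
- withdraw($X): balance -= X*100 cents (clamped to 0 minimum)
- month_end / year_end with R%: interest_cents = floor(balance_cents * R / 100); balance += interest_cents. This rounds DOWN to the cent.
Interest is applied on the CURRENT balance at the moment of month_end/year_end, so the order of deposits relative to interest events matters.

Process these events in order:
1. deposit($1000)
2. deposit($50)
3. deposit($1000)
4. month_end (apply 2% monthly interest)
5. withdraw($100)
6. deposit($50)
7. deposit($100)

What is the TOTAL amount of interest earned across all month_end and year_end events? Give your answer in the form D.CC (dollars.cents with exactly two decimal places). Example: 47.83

After 1 (deposit($1000)): balance=$1500.00 total_interest=$0.00
After 2 (deposit($50)): balance=$1550.00 total_interest=$0.00
After 3 (deposit($1000)): balance=$2550.00 total_interest=$0.00
After 4 (month_end (apply 2% monthly interest)): balance=$2601.00 total_interest=$51.00
After 5 (withdraw($100)): balance=$2501.00 total_interest=$51.00
After 6 (deposit($50)): balance=$2551.00 total_interest=$51.00
After 7 (deposit($100)): balance=$2651.00 total_interest=$51.00

Answer: 51.00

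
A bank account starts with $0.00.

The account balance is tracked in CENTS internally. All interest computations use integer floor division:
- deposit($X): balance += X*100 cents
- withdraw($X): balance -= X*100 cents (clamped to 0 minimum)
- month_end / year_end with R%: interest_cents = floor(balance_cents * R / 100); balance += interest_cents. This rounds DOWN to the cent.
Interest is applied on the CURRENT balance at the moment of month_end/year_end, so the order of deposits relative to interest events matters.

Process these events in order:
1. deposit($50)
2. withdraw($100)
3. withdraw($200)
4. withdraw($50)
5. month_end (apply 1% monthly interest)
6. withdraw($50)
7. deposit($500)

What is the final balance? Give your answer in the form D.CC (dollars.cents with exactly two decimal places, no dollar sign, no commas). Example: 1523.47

After 1 (deposit($50)): balance=$50.00 total_interest=$0.00
After 2 (withdraw($100)): balance=$0.00 total_interest=$0.00
After 3 (withdraw($200)): balance=$0.00 total_interest=$0.00
After 4 (withdraw($50)): balance=$0.00 total_interest=$0.00
After 5 (month_end (apply 1% monthly interest)): balance=$0.00 total_interest=$0.00
After 6 (withdraw($50)): balance=$0.00 total_interest=$0.00
After 7 (deposit($500)): balance=$500.00 total_interest=$0.00

Answer: 500.00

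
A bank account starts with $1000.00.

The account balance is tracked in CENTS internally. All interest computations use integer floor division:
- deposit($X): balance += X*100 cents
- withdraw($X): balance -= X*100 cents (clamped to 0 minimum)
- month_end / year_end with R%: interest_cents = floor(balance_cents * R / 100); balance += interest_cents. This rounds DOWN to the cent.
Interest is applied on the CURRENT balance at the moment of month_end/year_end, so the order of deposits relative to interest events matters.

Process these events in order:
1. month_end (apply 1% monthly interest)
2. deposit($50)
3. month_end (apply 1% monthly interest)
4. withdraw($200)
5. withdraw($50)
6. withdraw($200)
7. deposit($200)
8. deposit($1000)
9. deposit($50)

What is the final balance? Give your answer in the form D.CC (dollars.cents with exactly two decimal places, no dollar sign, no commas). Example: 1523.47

Answer: 1870.60

Derivation:
After 1 (month_end (apply 1% monthly interest)): balance=$1010.00 total_interest=$10.00
After 2 (deposit($50)): balance=$1060.00 total_interest=$10.00
After 3 (month_end (apply 1% monthly interest)): balance=$1070.60 total_interest=$20.60
After 4 (withdraw($200)): balance=$870.60 total_interest=$20.60
After 5 (withdraw($50)): balance=$820.60 total_interest=$20.60
After 6 (withdraw($200)): balance=$620.60 total_interest=$20.60
After 7 (deposit($200)): balance=$820.60 total_interest=$20.60
After 8 (deposit($1000)): balance=$1820.60 total_interest=$20.60
After 9 (deposit($50)): balance=$1870.60 total_interest=$20.60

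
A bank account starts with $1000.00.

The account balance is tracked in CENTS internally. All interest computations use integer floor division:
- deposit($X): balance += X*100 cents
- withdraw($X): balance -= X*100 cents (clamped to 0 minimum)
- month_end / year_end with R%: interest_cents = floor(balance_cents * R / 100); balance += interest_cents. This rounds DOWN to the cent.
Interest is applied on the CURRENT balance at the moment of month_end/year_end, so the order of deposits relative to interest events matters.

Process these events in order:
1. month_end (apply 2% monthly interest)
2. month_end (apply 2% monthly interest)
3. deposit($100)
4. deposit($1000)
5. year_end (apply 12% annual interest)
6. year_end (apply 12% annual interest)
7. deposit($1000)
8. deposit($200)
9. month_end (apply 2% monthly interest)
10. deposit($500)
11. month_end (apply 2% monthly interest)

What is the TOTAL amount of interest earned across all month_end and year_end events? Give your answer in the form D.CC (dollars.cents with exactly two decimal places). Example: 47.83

Answer: 751.84

Derivation:
After 1 (month_end (apply 2% monthly interest)): balance=$1020.00 total_interest=$20.00
After 2 (month_end (apply 2% monthly interest)): balance=$1040.40 total_interest=$40.40
After 3 (deposit($100)): balance=$1140.40 total_interest=$40.40
After 4 (deposit($1000)): balance=$2140.40 total_interest=$40.40
After 5 (year_end (apply 12% annual interest)): balance=$2397.24 total_interest=$297.24
After 6 (year_end (apply 12% annual interest)): balance=$2684.90 total_interest=$584.90
After 7 (deposit($1000)): balance=$3684.90 total_interest=$584.90
After 8 (deposit($200)): balance=$3884.90 total_interest=$584.90
After 9 (month_end (apply 2% monthly interest)): balance=$3962.59 total_interest=$662.59
After 10 (deposit($500)): balance=$4462.59 total_interest=$662.59
After 11 (month_end (apply 2% monthly interest)): balance=$4551.84 total_interest=$751.84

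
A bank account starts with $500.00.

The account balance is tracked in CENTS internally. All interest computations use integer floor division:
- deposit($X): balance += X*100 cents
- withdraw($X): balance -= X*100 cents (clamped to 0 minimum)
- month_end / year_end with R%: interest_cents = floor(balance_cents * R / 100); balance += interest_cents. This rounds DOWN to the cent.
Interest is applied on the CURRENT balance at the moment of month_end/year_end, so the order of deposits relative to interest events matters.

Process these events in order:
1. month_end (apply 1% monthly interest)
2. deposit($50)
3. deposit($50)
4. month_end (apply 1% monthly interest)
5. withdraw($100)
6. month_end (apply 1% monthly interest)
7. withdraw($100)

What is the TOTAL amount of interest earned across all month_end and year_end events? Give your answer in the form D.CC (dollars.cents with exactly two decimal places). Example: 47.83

Answer: 16.16

Derivation:
After 1 (month_end (apply 1% monthly interest)): balance=$505.00 total_interest=$5.00
After 2 (deposit($50)): balance=$555.00 total_interest=$5.00
After 3 (deposit($50)): balance=$605.00 total_interest=$5.00
After 4 (month_end (apply 1% monthly interest)): balance=$611.05 total_interest=$11.05
After 5 (withdraw($100)): balance=$511.05 total_interest=$11.05
After 6 (month_end (apply 1% monthly interest)): balance=$516.16 total_interest=$16.16
After 7 (withdraw($100)): balance=$416.16 total_interest=$16.16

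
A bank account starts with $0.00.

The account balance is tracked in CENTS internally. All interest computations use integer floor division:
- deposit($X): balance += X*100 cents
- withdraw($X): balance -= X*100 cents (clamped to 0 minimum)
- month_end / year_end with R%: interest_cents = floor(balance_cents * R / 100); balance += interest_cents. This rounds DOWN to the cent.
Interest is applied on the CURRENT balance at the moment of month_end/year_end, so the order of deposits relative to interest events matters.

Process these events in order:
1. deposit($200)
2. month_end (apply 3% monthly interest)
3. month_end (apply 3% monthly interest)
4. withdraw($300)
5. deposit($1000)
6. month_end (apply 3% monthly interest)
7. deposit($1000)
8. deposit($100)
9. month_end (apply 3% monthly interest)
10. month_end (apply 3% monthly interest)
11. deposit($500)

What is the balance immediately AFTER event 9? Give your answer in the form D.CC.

Answer: 2193.90

Derivation:
After 1 (deposit($200)): balance=$200.00 total_interest=$0.00
After 2 (month_end (apply 3% monthly interest)): balance=$206.00 total_interest=$6.00
After 3 (month_end (apply 3% monthly interest)): balance=$212.18 total_interest=$12.18
After 4 (withdraw($300)): balance=$0.00 total_interest=$12.18
After 5 (deposit($1000)): balance=$1000.00 total_interest=$12.18
After 6 (month_end (apply 3% monthly interest)): balance=$1030.00 total_interest=$42.18
After 7 (deposit($1000)): balance=$2030.00 total_interest=$42.18
After 8 (deposit($100)): balance=$2130.00 total_interest=$42.18
After 9 (month_end (apply 3% monthly interest)): balance=$2193.90 total_interest=$106.08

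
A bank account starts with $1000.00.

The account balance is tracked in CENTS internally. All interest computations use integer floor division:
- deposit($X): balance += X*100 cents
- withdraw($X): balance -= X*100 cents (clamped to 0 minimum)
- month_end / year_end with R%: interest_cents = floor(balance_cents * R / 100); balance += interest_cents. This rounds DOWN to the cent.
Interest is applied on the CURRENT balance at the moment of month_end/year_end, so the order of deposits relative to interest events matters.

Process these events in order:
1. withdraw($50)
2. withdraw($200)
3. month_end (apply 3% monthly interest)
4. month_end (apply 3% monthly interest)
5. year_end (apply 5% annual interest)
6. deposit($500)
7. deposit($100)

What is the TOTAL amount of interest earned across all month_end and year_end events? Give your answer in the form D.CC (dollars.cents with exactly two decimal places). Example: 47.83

Answer: 85.45

Derivation:
After 1 (withdraw($50)): balance=$950.00 total_interest=$0.00
After 2 (withdraw($200)): balance=$750.00 total_interest=$0.00
After 3 (month_end (apply 3% monthly interest)): balance=$772.50 total_interest=$22.50
After 4 (month_end (apply 3% monthly interest)): balance=$795.67 total_interest=$45.67
After 5 (year_end (apply 5% annual interest)): balance=$835.45 total_interest=$85.45
After 6 (deposit($500)): balance=$1335.45 total_interest=$85.45
After 7 (deposit($100)): balance=$1435.45 total_interest=$85.45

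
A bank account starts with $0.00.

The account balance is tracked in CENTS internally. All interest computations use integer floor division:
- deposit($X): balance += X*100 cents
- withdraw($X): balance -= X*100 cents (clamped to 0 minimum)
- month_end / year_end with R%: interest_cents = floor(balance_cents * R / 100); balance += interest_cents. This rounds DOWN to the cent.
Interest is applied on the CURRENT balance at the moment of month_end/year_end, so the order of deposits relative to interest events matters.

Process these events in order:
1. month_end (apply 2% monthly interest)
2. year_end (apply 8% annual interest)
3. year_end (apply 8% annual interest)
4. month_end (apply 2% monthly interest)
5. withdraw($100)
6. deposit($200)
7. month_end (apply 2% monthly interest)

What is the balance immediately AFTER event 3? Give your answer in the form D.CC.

After 1 (month_end (apply 2% monthly interest)): balance=$0.00 total_interest=$0.00
After 2 (year_end (apply 8% annual interest)): balance=$0.00 total_interest=$0.00
After 3 (year_end (apply 8% annual interest)): balance=$0.00 total_interest=$0.00

Answer: 0.00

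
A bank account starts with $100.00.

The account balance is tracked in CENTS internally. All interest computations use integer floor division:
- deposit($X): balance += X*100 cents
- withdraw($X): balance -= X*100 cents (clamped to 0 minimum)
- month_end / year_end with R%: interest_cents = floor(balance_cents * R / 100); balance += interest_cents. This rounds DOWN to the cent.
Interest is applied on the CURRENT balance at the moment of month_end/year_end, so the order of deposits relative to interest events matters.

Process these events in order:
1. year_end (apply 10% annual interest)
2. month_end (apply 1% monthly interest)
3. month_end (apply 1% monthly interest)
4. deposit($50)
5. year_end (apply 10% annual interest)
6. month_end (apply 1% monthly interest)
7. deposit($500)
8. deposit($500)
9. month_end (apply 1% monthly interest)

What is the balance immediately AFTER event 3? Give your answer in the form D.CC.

After 1 (year_end (apply 10% annual interest)): balance=$110.00 total_interest=$10.00
After 2 (month_end (apply 1% monthly interest)): balance=$111.10 total_interest=$11.10
After 3 (month_end (apply 1% monthly interest)): balance=$112.21 total_interest=$12.21

Answer: 112.21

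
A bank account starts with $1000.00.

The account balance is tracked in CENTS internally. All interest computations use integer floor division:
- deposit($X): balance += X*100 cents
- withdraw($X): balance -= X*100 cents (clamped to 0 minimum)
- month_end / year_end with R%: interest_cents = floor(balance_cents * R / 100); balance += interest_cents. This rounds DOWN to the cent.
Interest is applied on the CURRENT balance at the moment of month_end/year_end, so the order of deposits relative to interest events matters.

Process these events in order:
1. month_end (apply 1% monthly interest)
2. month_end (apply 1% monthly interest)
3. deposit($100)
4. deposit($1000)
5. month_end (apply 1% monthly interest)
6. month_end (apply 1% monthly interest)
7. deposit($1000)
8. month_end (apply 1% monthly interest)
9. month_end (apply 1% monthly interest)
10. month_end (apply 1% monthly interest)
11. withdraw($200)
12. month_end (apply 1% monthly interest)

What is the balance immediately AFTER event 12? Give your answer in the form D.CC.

Answer: 3089.11

Derivation:
After 1 (month_end (apply 1% monthly interest)): balance=$1010.00 total_interest=$10.00
After 2 (month_end (apply 1% monthly interest)): balance=$1020.10 total_interest=$20.10
After 3 (deposit($100)): balance=$1120.10 total_interest=$20.10
After 4 (deposit($1000)): balance=$2120.10 total_interest=$20.10
After 5 (month_end (apply 1% monthly interest)): balance=$2141.30 total_interest=$41.30
After 6 (month_end (apply 1% monthly interest)): balance=$2162.71 total_interest=$62.71
After 7 (deposit($1000)): balance=$3162.71 total_interest=$62.71
After 8 (month_end (apply 1% monthly interest)): balance=$3194.33 total_interest=$94.33
After 9 (month_end (apply 1% monthly interest)): balance=$3226.27 total_interest=$126.27
After 10 (month_end (apply 1% monthly interest)): balance=$3258.53 total_interest=$158.53
After 11 (withdraw($200)): balance=$3058.53 total_interest=$158.53
After 12 (month_end (apply 1% monthly interest)): balance=$3089.11 total_interest=$189.11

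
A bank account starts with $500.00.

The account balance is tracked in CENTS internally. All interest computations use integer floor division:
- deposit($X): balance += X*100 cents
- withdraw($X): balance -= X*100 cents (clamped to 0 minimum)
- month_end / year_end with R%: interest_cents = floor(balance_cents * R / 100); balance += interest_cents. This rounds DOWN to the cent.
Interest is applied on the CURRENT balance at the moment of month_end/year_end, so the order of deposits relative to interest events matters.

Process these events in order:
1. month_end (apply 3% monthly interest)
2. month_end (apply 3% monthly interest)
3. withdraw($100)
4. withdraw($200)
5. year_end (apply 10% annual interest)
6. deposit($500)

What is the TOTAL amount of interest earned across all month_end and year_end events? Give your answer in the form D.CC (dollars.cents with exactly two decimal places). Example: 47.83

After 1 (month_end (apply 3% monthly interest)): balance=$515.00 total_interest=$15.00
After 2 (month_end (apply 3% monthly interest)): balance=$530.45 total_interest=$30.45
After 3 (withdraw($100)): balance=$430.45 total_interest=$30.45
After 4 (withdraw($200)): balance=$230.45 total_interest=$30.45
After 5 (year_end (apply 10% annual interest)): balance=$253.49 total_interest=$53.49
After 6 (deposit($500)): balance=$753.49 total_interest=$53.49

Answer: 53.49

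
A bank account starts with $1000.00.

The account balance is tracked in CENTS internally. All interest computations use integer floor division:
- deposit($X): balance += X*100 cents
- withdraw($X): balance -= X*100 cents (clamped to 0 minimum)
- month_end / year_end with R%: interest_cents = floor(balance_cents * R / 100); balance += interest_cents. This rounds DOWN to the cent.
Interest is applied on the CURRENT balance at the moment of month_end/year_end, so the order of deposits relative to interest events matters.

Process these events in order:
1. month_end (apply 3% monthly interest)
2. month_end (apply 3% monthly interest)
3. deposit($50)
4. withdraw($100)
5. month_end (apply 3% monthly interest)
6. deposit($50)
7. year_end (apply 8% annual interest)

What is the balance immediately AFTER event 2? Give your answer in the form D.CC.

Answer: 1060.90

Derivation:
After 1 (month_end (apply 3% monthly interest)): balance=$1030.00 total_interest=$30.00
After 2 (month_end (apply 3% monthly interest)): balance=$1060.90 total_interest=$60.90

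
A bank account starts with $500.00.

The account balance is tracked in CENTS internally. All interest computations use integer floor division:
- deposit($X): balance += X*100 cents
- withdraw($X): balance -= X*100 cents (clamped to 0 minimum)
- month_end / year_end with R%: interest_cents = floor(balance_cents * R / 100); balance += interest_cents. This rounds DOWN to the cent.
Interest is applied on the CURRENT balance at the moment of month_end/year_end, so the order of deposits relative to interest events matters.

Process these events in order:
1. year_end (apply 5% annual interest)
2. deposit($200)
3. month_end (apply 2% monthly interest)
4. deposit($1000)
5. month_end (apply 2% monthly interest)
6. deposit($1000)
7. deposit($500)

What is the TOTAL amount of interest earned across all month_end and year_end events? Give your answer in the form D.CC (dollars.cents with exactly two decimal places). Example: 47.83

Answer: 74.29

Derivation:
After 1 (year_end (apply 5% annual interest)): balance=$525.00 total_interest=$25.00
After 2 (deposit($200)): balance=$725.00 total_interest=$25.00
After 3 (month_end (apply 2% monthly interest)): balance=$739.50 total_interest=$39.50
After 4 (deposit($1000)): balance=$1739.50 total_interest=$39.50
After 5 (month_end (apply 2% monthly interest)): balance=$1774.29 total_interest=$74.29
After 6 (deposit($1000)): balance=$2774.29 total_interest=$74.29
After 7 (deposit($500)): balance=$3274.29 total_interest=$74.29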